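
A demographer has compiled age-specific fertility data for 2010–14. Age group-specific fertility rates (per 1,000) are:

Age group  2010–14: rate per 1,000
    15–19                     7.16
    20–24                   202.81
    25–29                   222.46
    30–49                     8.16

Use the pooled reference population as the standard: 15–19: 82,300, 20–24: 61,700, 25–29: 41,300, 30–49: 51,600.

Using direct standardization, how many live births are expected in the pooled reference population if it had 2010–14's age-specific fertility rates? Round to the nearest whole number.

22711

Expected live births = Σ (standard pop × age-specific rate ÷ 1,000)
= 82,300×7.16/1,000 + 61,700×202.81/1,000 + 41,300×222.46/1,000 + 51,600×8.16/1,000
= 589.27 + 12513.38 + 9187.60 + 421.06 = 22711.30.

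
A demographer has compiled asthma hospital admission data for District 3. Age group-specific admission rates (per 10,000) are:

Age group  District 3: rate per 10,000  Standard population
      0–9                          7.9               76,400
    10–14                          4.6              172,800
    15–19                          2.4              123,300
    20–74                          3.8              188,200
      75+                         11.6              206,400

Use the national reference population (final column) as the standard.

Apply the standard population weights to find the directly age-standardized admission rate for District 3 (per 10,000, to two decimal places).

Standard total = 767,100; weights = 0.0996, 0.2253, 0.1607, 0.2453, 0.2691.
Standardized rate: 0.0996×7.9 + 0.2253×4.6 + 0.1607×2.4 + 0.2453×3.8 + 0.2691×11.6 = 6.2622 per 10,000.

6.26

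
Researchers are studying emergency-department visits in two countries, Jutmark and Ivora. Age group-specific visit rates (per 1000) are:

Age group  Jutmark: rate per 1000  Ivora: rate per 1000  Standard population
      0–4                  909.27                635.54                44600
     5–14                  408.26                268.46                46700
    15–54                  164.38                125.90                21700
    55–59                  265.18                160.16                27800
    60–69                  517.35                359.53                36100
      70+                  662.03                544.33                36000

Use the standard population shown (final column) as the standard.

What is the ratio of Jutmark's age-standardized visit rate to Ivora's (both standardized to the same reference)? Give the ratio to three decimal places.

Standard total = 212900; weights = 0.2095, 0.2194, 0.1019, 0.1306, 0.1696, 0.1691.
Jutmark: 0.2095×909.27 + 0.2194×408.26 + 0.1019×164.38 + 0.1306×265.18 + 0.1696×517.35 + 0.1691×662.03 = 531.0834 per 1000.
Ivora: 0.2095×635.54 + 0.2194×268.46 + 0.1019×125.90 + 0.1306×160.16 + 0.1696×359.53 + 0.1691×544.33 = 378.7767 per 1000.
Ratio = 531.0834 ÷ 378.7767 = 1.40210.

1.402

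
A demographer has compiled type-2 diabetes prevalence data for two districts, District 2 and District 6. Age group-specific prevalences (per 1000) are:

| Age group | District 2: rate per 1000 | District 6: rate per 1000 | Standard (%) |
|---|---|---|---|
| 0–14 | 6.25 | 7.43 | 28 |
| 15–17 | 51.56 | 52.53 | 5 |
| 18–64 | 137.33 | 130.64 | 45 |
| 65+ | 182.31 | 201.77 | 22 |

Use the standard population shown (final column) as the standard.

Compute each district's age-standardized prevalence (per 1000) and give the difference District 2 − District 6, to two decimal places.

Standard weights: 0.28, 0.05, 0.45, 0.22.
District 2: 0.2800×6.25 + 0.0500×51.56 + 0.4500×137.33 + 0.2200×182.31 = 106.2347 per 1000.
District 6: 0.2800×7.43 + 0.0500×52.53 + 0.4500×130.64 + 0.2200×201.77 = 107.8843 per 1000.
Difference = 106.2347 − 107.8843 = -1.6496.

-1.65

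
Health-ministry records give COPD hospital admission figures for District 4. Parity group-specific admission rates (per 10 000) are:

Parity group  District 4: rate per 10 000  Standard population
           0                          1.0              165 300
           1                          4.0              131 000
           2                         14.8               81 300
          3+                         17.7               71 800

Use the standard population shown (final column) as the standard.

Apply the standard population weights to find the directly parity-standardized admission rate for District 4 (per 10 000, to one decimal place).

7.0

Standard total = 449 400; weights = 0.3678, 0.2915, 0.1809, 0.1598.
Standardized rate: 0.3678×1.0 + 0.2915×4.0 + 0.1809×14.8 + 0.1598×17.7 = 7.0392 per 10 000.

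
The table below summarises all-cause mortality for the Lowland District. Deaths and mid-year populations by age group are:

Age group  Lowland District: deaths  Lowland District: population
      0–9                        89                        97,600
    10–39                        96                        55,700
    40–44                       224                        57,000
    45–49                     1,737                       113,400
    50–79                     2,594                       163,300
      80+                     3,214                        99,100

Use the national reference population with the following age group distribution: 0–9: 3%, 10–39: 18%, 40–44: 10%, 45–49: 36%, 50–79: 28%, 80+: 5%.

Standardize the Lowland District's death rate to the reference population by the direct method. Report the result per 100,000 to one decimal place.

1231.4

Age-specific rates per 100,000 for the Lowland District: 91.19, 172.35, 392.98, 1531.75, 1588.49, 3243.19.
Standard weights: 0.03, 0.18, 0.10, 0.36, 0.28, 0.05.
Standardized rate: 0.0300×91.19 + 0.1800×172.35 + 0.1000×392.98 + 0.3600×1531.75 + 0.2800×1588.49 + 0.0500×3243.19 = 1231.4217 per 100,000.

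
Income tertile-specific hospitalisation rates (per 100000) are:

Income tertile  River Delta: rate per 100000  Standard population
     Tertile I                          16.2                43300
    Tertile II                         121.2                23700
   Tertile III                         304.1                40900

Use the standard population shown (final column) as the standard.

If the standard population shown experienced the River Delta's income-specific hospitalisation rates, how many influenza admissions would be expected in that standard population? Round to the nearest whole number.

160

Expected influenza admissions = Σ (standard pop × income-specific rate ÷ 100000)
= 43300×16.2/100000 + 23700×121.2/100000 + 40900×304.1/100000
= 7.01 + 28.72 + 124.38 = 160.12.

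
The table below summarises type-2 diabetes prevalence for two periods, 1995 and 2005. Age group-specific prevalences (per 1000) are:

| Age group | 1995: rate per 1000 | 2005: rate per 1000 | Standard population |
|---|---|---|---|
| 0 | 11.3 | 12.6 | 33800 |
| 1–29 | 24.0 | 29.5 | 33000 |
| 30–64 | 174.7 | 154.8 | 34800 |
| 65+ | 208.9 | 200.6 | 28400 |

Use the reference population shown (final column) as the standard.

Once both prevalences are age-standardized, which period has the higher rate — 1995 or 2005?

Standard total = 130000; weights = 0.2600, 0.2538, 0.2677, 0.2185.
1995: 0.2600×11.3 + 0.2538×24.0 + 0.2677×174.7 + 0.2185×208.9 = 101.4328 per 1000.
2005: 0.2600×12.6 + 0.2538×29.5 + 0.2677×154.8 + 0.2185×200.6 = 96.0266 per 1000.

1995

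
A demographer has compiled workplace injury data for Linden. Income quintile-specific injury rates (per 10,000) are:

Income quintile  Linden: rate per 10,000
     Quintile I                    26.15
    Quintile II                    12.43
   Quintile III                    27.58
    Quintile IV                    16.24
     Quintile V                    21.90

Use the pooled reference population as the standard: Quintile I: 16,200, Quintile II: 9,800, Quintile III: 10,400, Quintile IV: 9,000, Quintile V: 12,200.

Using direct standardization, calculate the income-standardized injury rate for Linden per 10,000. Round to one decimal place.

21.6

Standard total = 57,600; weights = 0.2812, 0.1701, 0.1806, 0.1562, 0.2118.
Standardized rate: 0.2812×26.15 + 0.1701×12.43 + 0.1806×27.58 + 0.1562×16.24 + 0.2118×21.90 = 21.6253 per 10,000.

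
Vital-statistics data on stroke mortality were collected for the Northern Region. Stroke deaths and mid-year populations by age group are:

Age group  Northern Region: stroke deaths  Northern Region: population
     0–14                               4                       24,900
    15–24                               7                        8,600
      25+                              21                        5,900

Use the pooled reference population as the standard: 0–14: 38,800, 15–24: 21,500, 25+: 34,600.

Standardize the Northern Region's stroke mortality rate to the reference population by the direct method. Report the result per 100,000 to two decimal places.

154.78

Age-specific rates per 100,000 for the Northern Region: 16.06, 81.40, 355.93.
Standard total = 94,900; weights = 0.4089, 0.2266, 0.3646.
Standardized rate: 0.4089×16.06 + 0.2266×81.40 + 0.3646×355.93 = 154.7792 per 100,000.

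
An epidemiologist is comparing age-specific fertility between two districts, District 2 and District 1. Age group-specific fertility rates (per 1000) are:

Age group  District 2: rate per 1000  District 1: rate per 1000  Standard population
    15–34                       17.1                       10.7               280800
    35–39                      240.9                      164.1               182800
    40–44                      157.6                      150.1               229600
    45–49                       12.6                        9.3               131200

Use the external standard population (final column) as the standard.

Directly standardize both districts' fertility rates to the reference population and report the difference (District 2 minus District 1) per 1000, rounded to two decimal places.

Standard total = 824400; weights = 0.3406, 0.2217, 0.2785, 0.1591.
District 2: 0.3406×17.1 + 0.2217×240.9 + 0.2785×157.6 + 0.1591×12.6 = 105.1386 per 1000.
District 1: 0.3406×10.7 + 0.2217×164.1 + 0.2785×150.1 + 0.1591×9.3 = 83.3153 per 1000.
Difference = 105.1386 − 83.3153 = 21.8233.

21.82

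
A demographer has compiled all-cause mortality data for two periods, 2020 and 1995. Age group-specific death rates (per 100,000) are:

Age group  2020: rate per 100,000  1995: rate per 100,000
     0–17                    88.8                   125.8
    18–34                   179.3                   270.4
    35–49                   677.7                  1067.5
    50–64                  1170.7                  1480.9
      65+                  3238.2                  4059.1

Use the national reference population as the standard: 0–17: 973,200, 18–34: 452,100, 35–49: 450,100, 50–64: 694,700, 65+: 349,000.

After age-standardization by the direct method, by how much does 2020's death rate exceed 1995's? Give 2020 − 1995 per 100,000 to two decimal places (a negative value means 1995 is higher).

Standard total = 2,919,100; weights = 0.3334, 0.1549, 0.1542, 0.2380, 0.1196.
2020: 0.3334×88.8 + 0.1549×179.3 + 0.1542×677.7 + 0.2380×1170.7 + 0.1196×3238.2 = 827.6289 per 100,000.
1995: 0.3334×125.8 + 0.1549×270.4 + 0.1542×1067.5 + 0.2380×1480.9 + 0.1196×4059.1 = 1086.1448 per 100,000.
Difference = 827.6289 − 1086.1448 = -258.5159.

-258.52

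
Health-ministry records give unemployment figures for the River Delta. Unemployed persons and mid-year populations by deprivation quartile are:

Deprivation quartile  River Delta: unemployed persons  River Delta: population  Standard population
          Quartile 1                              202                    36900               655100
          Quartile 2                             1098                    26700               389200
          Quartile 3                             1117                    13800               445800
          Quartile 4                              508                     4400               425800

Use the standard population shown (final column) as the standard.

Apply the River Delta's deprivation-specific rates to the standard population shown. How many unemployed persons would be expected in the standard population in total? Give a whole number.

Deprivation-specific rates per 1000 for the River Delta: 5.474, 41.124, 80.942, 115.455.
Expected unemployed persons = Σ (standard pop × deprivation-specific rate ÷ 1000)
= 655100×5.474/1000 + 389200×41.124/1000 + 445800×80.942/1000 + 425800×115.455/1000
= 3586.18 + 16005.30 + 36083.96 + 49160.55 = 104835.99.

104836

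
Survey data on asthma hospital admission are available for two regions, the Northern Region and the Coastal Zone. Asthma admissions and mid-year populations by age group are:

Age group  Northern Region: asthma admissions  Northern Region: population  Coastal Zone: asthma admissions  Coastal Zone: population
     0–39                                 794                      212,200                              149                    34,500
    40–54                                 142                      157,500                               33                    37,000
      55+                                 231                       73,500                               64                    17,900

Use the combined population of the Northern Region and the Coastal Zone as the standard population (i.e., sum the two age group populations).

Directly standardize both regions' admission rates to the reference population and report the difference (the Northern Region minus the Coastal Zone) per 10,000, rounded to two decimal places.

Age-specific rates per 10,000 for the Northern Region: 37.42, 9.02, 31.43.
For the Coastal Zone: 43.19, 8.92, 35.75.
Combined standard total = 532,600; weights = 0.4632, 0.3652, 0.1716.
The Northern Region: 0.4632×37.42 + 0.3652×9.02 + 0.1716×31.43 = 26.0178 per 10,000.
The Coastal Zone: 0.4632×43.19 + 0.3652×8.92 + 0.1716×35.75 = 29.3978 per 10,000.
Difference = 26.0178 − 29.3978 = -3.3800.

-3.38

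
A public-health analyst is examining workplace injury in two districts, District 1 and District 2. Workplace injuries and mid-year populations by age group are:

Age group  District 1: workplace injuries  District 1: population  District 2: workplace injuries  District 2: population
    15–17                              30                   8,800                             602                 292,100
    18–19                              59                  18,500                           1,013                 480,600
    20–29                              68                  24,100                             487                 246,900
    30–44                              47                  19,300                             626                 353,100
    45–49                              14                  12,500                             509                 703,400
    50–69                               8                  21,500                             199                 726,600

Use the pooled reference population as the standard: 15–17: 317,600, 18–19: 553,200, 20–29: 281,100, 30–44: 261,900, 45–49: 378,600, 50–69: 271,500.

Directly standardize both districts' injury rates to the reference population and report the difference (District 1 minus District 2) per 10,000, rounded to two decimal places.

Age-specific rates per 10,000 for District 1: 34.09, 31.89, 28.22, 24.35, 11.20, 3.72.
For District 2: 20.61, 21.08, 19.72, 17.73, 7.24, 2.74.
Standard total = 2,063,900; weights = 0.1539, 0.2680, 0.1362, 0.1269, 0.1834, 0.1315.
District 1: 0.1539×34.09 + 0.2680×31.89 + 0.1362×28.22 + 0.1269×24.35 + 0.1834×11.20 + 0.1315×3.72 = 23.2714 per 10,000.
District 2: 0.1539×20.61 + 0.2680×21.08 + 0.1362×19.72 + 0.1269×17.73 + 0.1834×7.24 + 0.1315×2.74 = 15.4449 per 10,000.
Difference = 23.2714 − 15.4449 = 7.8264.

7.83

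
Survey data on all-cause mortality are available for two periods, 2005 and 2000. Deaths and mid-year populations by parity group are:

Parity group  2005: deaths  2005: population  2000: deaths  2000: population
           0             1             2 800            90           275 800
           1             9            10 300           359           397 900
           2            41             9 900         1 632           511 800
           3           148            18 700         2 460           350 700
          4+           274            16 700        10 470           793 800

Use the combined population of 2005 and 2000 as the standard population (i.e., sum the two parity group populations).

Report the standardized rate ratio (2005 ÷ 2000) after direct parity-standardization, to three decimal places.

Parity-specific rates per 1 000 for 2005: 0.357, 0.874, 4.141, 7.914, 16.407.
For 2000: 0.326, 0.902, 3.189, 7.015, 13.190.
Combined standard total = 2 388 400; weights = 0.1166, 0.1709, 0.2184, 0.1547, 0.3393.
2005: 0.1166×0.357 + 0.1709×0.874 + 0.2184×4.141 + 0.1547×7.914 + 0.3393×16.407 = 7.8874 per 1 000.
2000: 0.1166×0.326 + 0.1709×0.902 + 0.2184×3.189 + 0.1547×7.015 + 0.3393×13.190 = 6.4496 per 1 000.
Ratio = 7.8874 ÷ 6.4496 = 1.22294.

1.223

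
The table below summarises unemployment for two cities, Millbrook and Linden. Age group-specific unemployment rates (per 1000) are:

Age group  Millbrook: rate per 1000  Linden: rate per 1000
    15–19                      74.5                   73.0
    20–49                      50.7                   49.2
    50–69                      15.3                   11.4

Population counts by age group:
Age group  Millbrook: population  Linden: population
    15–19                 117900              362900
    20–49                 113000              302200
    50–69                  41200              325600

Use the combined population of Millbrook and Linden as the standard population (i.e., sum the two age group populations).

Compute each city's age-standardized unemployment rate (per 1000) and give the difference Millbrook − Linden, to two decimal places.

2.20

Combined standard total = 1262800; weights = 0.3807, 0.3288, 0.2905.
Millbrook: 0.3807×74.5 + 0.3288×50.7 + 0.2905×15.3 = 49.4792 per 1000.
Linden: 0.3807×73.0 + 0.3288×49.2 + 0.2905×11.4 = 47.2820 per 1000.
Difference = 49.4792 − 47.2820 = 2.1971.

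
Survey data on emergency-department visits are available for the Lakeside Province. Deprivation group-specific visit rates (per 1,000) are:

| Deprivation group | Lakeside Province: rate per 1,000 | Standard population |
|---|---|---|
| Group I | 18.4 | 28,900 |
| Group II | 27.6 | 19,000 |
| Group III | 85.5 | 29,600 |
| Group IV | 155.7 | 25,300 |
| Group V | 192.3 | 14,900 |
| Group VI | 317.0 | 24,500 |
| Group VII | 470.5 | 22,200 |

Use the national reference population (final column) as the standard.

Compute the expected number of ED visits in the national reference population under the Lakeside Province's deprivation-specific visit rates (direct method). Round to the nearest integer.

Expected ED visits = Σ (standard pop × deprivation-specific rate ÷ 1,000)
= 28,900×18.4/1,000 + 19,000×27.6/1,000 + 29,600×85.5/1,000 + 25,300×155.7/1,000 + 14,900×192.3/1,000 + 24,500×317.0/1,000 + 22,200×470.5/1,000
= 531.76 + 524.40 + 2530.80 + 3939.21 + 2865.27 + 7766.50 + 10445.10 = 28603.04.

28603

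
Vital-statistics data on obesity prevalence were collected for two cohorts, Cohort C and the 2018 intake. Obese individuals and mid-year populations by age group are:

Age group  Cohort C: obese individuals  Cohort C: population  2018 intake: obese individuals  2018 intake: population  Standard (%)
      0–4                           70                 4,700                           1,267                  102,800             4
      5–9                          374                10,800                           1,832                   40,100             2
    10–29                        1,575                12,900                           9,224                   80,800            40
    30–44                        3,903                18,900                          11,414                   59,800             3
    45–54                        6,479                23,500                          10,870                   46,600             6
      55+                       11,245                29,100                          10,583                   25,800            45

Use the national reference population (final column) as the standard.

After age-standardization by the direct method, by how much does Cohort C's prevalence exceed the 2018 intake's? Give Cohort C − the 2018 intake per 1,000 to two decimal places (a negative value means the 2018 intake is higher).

-4.62

Age-specific rates per 1,000 for Cohort C: 14.894, 34.630, 122.093, 206.508, 275.702, 386.426.
For the 2018 intake: 12.325, 45.686, 114.158, 190.870, 233.262, 410.194.
Standard weights: 0.04, 0.02, 0.40, 0.03, 0.06, 0.45.
Cohort C: 0.0400×14.894 + 0.0200×34.630 + 0.4000×122.093 + 0.0300×206.508 + 0.0600×275.702 + 0.4500×386.426 = 246.7547 per 1,000.
The 2018 intake: 0.0400×12.325 + 0.0200×45.686 + 0.4000×114.158 + 0.0300×190.870 + 0.0600×233.262 + 0.4500×410.194 = 251.3791 per 1,000.
Difference = 246.7547 − 251.3791 = -4.6244.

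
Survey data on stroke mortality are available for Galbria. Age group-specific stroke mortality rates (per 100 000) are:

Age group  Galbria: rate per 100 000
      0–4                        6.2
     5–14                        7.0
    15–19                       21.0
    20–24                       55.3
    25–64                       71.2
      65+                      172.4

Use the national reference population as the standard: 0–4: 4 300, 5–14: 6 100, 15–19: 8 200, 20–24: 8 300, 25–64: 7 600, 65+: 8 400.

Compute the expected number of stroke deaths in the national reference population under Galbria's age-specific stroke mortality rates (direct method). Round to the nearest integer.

27

Expected stroke deaths = Σ (standard pop × age-specific rate ÷ 100 000)
= 4 300×6.2/100 000 + 6 100×7.0/100 000 + 8 200×21.0/100 000 + 8 300×55.3/100 000 + 7 600×71.2/100 000 + 8 400×172.4/100 000
= 0.27 + 0.43 + 1.72 + 4.59 + 5.41 + 14.48 = 26.90.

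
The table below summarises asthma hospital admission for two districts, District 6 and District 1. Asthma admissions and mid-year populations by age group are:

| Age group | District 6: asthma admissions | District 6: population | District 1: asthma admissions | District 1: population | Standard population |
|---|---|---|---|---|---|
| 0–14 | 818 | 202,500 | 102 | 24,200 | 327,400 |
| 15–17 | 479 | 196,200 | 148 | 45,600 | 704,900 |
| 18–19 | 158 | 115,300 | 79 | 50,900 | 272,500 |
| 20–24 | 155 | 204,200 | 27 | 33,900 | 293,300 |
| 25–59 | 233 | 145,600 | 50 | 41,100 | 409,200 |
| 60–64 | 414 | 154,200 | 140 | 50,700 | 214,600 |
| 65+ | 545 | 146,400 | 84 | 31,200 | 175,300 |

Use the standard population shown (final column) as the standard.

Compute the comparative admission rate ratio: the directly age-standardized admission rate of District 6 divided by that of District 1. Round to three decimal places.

0.938

Age-specific rates per 10,000 for District 6: 40.40, 24.41, 13.70, 7.59, 16.00, 26.85, 37.23.
For District 1: 42.15, 32.46, 15.52, 7.96, 12.17, 27.61, 26.92.
Standard total = 2,397,200; weights = 0.1366, 0.2941, 0.1137, 0.1224, 0.1707, 0.0895, 0.0731.
District 6: 0.1366×40.40 + 0.2941×24.41 + 0.1137×13.70 + 0.1224×7.59 + 0.1707×16.00 + 0.0895×26.85 + 0.0731×37.23 = 23.0398 per 10,000.
District 1: 0.1366×42.15 + 0.2941×32.46 + 0.1137×15.52 + 0.1224×7.96 + 0.1707×12.17 + 0.0895×27.61 + 0.0731×26.92 = 24.5565 per 10,000.
Ratio = 23.0398 ÷ 24.5565 = 0.93824.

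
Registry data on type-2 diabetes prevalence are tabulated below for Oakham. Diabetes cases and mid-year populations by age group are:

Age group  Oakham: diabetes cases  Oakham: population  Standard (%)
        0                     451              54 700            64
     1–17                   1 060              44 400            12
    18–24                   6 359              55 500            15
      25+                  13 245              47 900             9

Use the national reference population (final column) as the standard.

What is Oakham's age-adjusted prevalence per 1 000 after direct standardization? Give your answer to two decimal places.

Age-specific rates per 1 000 for Oakham: 8.245, 23.874, 114.577, 276.514.
Standard weights: 0.64, 0.12, 0.15, 0.09.
Standardized rate: 0.6400×8.245 + 0.1200×23.874 + 0.1500×114.577 + 0.0900×276.514 = 50.2144 per 1 000.

50.21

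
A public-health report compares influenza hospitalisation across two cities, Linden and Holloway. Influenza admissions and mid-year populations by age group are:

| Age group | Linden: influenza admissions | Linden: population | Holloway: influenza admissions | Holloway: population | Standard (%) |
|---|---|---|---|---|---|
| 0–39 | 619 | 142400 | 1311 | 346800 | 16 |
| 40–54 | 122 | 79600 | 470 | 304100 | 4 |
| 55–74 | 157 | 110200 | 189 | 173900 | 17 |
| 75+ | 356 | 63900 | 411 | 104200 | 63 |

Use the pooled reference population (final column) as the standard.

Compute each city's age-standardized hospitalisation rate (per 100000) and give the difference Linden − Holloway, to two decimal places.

Age-specific rates per 100000 for Linden: 434.69, 153.27, 142.47, 557.12.
For Holloway: 378.03, 154.55, 108.68, 394.43.
Standard weights: 0.16, 0.04, 0.17, 0.63.
Linden: 0.1600×434.69 + 0.0400×153.27 + 0.1700×142.47 + 0.6300×557.12 = 450.8867 per 100000.
Holloway: 0.1600×378.03 + 0.0400×154.55 + 0.1700×108.68 + 0.6300×394.43 = 333.6360 per 100000.
Difference = 450.8867 − 333.6360 = 117.2507.

117.25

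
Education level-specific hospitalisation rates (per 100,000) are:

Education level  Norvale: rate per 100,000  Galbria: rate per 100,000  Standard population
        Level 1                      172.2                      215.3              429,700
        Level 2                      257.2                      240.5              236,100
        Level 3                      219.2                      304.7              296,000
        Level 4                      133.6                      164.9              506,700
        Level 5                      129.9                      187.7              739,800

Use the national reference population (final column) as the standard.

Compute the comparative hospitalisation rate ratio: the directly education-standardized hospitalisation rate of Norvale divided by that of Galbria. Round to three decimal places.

Standard total = 2,208,300; weights = 0.1946, 0.1069, 0.1340, 0.2295, 0.3350.
Norvale: 0.1946×172.2 + 0.1069×257.2 + 0.1340×219.2 + 0.2295×133.6 + 0.3350×129.9 = 164.5599 per 100,000.
Galbria: 0.1946×215.3 + 0.1069×240.5 + 0.1340×304.7 + 0.2295×164.9 + 0.3350×187.7 = 209.1668 per 100,000.
Ratio = 164.5599 ÷ 209.1668 = 0.78674.

0.787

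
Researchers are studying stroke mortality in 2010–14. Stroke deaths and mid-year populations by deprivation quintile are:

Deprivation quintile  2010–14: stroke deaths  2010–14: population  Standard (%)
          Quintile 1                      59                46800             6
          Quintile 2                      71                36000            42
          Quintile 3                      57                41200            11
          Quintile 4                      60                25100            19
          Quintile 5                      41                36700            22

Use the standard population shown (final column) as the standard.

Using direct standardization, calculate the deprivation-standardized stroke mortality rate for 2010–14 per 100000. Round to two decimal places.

175.61

Deprivation-specific rates per 100000 for 2010–14: 126.07, 197.22, 138.35, 239.04, 111.72.
Standard weights: 0.06, 0.42, 0.11, 0.19, 0.22.
Standardized rate: 0.0600×126.07 + 0.4200×197.22 + 0.1100×138.35 + 0.1900×239.04 + 0.2200×111.72 = 175.6119 per 100000.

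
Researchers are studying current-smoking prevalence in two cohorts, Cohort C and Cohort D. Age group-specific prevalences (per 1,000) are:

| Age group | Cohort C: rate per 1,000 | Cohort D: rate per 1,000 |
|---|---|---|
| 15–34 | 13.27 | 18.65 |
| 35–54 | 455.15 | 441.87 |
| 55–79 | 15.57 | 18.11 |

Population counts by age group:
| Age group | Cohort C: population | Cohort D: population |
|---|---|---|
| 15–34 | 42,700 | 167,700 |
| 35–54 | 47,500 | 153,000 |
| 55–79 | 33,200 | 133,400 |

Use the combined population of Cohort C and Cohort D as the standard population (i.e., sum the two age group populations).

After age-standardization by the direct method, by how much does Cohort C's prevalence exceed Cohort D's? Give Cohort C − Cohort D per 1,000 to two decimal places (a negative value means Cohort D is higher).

Combined standard total = 577,500; weights = 0.3643, 0.3472, 0.2885.
Cohort C: 0.3643×13.27 + 0.3472×455.15 + 0.2885×15.57 = 167.3481 per 1,000.
Cohort D: 0.3643×18.65 + 0.3472×441.87 + 0.2885×18.11 = 165.4303 per 1,000.
Difference = 167.3481 − 165.4303 = 1.9178.

1.92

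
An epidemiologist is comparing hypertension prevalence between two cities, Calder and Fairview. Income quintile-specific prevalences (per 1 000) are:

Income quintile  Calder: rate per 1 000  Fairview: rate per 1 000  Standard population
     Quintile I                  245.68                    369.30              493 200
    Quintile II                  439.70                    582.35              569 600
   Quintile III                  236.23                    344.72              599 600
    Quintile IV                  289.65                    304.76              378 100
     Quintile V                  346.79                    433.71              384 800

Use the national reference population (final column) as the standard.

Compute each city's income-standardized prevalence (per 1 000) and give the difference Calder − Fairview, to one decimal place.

Standard total = 2 425 300; weights = 0.2034, 0.2349, 0.2472, 0.1559, 0.1587.
Calder: 0.2034×245.68 + 0.2349×439.70 + 0.2472×236.23 + 0.1559×289.65 + 0.1587×346.79 = 311.8078 per 1 000.
Fairview: 0.2034×369.30 + 0.2349×582.35 + 0.2472×344.72 + 0.1559×304.76 + 0.1587×433.71 = 413.4172 per 1 000.
Difference = 311.8078 − 413.4172 = -101.6094.

-101.6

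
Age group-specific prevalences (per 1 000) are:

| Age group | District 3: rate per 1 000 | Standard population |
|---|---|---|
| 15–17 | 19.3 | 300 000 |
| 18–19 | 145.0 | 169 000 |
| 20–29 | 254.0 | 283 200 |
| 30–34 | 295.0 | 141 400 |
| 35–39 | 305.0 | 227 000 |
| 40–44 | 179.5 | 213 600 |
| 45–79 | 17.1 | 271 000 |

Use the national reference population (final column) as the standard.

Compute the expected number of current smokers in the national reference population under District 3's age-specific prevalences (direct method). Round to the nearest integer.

256151

Expected current smokers = Σ (standard pop × age-specific rate ÷ 1 000)
= 300 000×19.3/1 000 + 169 000×145.0/1 000 + 283 200×254.0/1 000 + 141 400×295.0/1 000 + 227 000×305.0/1 000 + 213 600×179.5/1 000 + 271 000×17.1/1 000
= 5790.00 + 24505.00 + 71932.80 + 41713.00 + 69235.00 + 38341.20 + 4634.10 = 256151.10.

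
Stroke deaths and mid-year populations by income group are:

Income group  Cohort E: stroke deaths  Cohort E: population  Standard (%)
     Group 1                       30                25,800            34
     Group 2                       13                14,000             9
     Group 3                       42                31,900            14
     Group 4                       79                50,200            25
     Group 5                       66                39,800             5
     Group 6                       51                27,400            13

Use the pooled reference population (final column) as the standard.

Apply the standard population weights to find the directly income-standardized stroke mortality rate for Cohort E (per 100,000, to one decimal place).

138.2

Income-specific rates per 100,000 for Cohort E: 116.28, 92.86, 131.66, 157.37, 165.83, 186.13.
Standard weights: 0.34, 0.09, 0.14, 0.25, 0.05, 0.13.
Standardized rate: 0.3400×116.28 + 0.0900×92.86 + 0.1400×131.66 + 0.2500×157.37 + 0.0500×165.83 + 0.1300×186.13 = 138.1558 per 100,000.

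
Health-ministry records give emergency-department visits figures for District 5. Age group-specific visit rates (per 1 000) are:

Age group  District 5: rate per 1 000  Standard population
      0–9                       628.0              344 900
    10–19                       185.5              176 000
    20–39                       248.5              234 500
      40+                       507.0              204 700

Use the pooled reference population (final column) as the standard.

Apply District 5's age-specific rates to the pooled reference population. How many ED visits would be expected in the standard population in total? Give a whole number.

Expected ED visits = Σ (standard pop × age-specific rate ÷ 1 000)
= 344 900×628.0/1 000 + 176 000×185.5/1 000 + 234 500×248.5/1 000 + 204 700×507.0/1 000
= 216597.20 + 32648.00 + 58273.25 + 103782.90 = 411301.35.

411301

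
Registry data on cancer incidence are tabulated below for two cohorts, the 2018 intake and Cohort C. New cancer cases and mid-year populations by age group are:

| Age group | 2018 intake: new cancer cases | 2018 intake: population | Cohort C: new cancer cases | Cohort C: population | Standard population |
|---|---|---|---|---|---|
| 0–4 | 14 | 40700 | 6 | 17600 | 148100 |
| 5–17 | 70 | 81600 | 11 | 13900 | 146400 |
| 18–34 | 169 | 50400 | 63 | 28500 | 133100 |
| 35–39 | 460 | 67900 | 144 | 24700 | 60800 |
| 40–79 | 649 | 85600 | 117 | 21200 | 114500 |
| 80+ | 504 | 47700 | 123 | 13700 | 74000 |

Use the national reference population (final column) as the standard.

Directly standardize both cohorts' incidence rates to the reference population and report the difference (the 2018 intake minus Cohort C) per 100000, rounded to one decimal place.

Age-specific rates per 100000 for the 2018 intake: 34.40, 85.78, 335.32, 677.47, 758.18, 1056.60.
For Cohort C: 34.09, 79.14, 221.05, 583.00, 551.89, 897.81.
Standard total = 676900; weights = 0.2188, 0.2163, 0.1966, 0.0898, 0.1692, 0.1093.
The 2018 intake: 0.2188×34.40 + 0.2163×85.78 + 0.1966×335.32 + 0.0898×677.47 + 0.1692×758.18 + 0.1093×1056.60 = 396.6227 per 100000.
Cohort C: 0.2188×34.09 + 0.2163×79.14 + 0.1966×221.05 + 0.0898×583.00 + 0.1692×551.89 + 0.1093×897.81 = 311.9098 per 100000.
Difference = 396.6227 − 311.9098 = 84.7129.

84.7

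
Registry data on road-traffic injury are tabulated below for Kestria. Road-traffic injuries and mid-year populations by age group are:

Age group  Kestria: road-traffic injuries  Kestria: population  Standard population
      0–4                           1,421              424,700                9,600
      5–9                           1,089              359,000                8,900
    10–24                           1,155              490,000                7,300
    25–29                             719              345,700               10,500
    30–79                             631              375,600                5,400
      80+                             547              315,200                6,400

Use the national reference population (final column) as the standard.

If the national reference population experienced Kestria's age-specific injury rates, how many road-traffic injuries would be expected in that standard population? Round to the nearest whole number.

118

Age-specific rates per 100,000 for Kestria: 334.59, 303.34, 235.71, 207.98, 168.00, 173.54.
Expected road-traffic injuries = Σ (standard pop × age-specific rate ÷ 100,000)
= 9,600×334.59/100,000 + 8,900×303.34/100,000 + 7,300×235.71/100,000 + 10,500×207.98/100,000 + 5,400×168.00/100,000 + 6,400×173.54/100,000
= 32.12 + 27.00 + 17.21 + 21.84 + 9.07 + 11.11 = 118.34.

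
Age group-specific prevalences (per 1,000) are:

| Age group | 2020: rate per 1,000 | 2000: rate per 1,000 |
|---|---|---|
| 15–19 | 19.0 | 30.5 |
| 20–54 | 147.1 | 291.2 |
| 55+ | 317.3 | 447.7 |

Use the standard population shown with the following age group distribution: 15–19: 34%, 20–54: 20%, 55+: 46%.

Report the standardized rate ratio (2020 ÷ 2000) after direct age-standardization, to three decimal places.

Standard weights: 0.34, 0.20, 0.46.
2020: 0.3400×19.0 + 0.2000×147.1 + 0.4600×317.3 = 181.8380 per 1,000.
2000: 0.3400×30.5 + 0.2000×291.2 + 0.4600×447.7 = 274.5520 per 1,000.
Ratio = 181.8380 ÷ 274.5520 = 0.66231.

0.662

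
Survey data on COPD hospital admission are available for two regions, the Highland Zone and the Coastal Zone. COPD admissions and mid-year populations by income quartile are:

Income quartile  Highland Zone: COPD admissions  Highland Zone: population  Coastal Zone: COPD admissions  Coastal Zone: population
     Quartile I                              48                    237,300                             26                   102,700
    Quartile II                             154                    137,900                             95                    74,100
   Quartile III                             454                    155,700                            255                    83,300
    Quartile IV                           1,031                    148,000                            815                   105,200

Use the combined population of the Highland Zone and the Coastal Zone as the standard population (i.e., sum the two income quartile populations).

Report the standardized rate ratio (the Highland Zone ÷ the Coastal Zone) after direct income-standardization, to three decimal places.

0.907

Income-specific rates per 10,000 for the Highland Zone: 2.02, 11.17, 29.16, 69.66.
For the Coastal Zone: 2.53, 12.82, 30.61, 77.47.
Combined standard total = 1,044,200; weights = 0.3256, 0.2030, 0.2289, 0.2425.
The Highland Zone: 0.3256×2.02 + 0.2030×11.17 + 0.2289×29.16 + 0.2425×69.66 = 26.4917 per 10,000.
The Coastal Zone: 0.3256×2.53 + 0.2030×12.82 + 0.2289×30.61 + 0.2425×77.47 = 29.2193 per 10,000.
Ratio = 26.4917 ÷ 29.2193 = 0.90665.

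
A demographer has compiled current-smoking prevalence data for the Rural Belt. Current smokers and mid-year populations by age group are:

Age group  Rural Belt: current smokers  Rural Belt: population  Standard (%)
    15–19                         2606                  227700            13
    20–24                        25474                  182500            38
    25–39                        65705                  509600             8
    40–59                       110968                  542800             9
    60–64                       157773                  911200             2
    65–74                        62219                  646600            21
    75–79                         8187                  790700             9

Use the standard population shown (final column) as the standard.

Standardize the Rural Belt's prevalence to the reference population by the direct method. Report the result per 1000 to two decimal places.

Age-specific rates per 1000 for the Rural Belt: 11.445, 139.584, 128.934, 204.436, 173.149, 96.225, 10.354.
Standard weights: 0.13, 0.38, 0.08, 0.09, 0.02, 0.21, 0.09.
Standardized rate: 0.1300×11.445 + 0.3800×139.584 + 0.0800×128.934 + 0.0900×204.436 + 0.0200×173.149 + 0.2100×96.225 + 0.0900×10.354 = 107.8457 per 1000.

107.85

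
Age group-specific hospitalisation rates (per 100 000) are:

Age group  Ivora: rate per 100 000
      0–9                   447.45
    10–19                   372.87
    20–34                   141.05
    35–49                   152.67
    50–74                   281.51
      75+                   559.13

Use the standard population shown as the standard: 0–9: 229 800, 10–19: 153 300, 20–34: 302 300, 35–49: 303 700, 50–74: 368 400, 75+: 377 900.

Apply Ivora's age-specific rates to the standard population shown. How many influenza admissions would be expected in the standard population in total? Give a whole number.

Expected influenza admissions = Σ (standard pop × age-specific rate ÷ 100 000)
= 229 800×447.45/100 000 + 153 300×372.87/100 000 + 302 300×141.05/100 000 + 303 700×152.67/100 000 + 368 400×281.51/100 000 + 377 900×559.13/100 000
= 1028.24 + 571.61 + 426.39 + 463.66 + 1037.08 + 2112.95 = 5639.94.

5640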